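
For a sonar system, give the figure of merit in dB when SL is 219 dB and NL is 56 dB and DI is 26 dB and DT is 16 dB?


173 dB


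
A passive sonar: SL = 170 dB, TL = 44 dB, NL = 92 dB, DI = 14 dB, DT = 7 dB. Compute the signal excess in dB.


41 dB


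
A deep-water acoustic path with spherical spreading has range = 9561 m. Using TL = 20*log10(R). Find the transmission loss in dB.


79.61 dB


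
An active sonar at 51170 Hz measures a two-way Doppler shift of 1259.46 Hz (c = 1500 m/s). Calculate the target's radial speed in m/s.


From fd = 2*f*v/c, v = c*fd/(2*f) = 1500 * 1259.46 / (2*51170) = 18.46

18.46 m/s


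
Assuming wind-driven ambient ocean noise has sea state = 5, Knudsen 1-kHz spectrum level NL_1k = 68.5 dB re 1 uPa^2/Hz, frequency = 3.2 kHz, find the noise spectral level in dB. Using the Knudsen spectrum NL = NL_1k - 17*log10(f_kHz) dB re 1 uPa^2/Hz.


NL = NL_1k - 17*log10(f_kHz) = 68.5 - 17*log10(3.2) = 68.5 - (8.59) = 59.91

59.91 dB


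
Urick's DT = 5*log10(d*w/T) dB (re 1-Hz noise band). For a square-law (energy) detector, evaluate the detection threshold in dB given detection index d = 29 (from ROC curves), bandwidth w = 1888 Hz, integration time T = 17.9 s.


DT = 5*log10(d*w/T) = 5*log10(29 * 1888 / 17.9) = 5*log10(3058.77) = 17.43

17.43 dB


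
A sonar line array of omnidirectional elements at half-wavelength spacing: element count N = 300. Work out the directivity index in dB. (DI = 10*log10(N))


DI = 10*log10(300) = 24.77

24.77 dB


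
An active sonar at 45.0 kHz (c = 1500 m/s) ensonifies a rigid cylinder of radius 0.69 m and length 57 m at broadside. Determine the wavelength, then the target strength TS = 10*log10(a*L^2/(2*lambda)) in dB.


Step 1: lambda = c/f = 1500/45000 = 0.03333 m
Step 2: TS = 10*log10(a*L^2/(2*lambda)) = 10*log10(0.69*57^2/(2*0.03333)) = 45.27

45.27 dB


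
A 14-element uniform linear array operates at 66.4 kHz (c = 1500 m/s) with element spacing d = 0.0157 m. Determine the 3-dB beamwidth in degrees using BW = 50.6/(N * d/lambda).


Step 1: lambda = 1500/66400 = 0.02259 m
Step 2: d/lambda = 0.0157/0.02259 = 0.695
Step 3: BW = 50.6/(N * d/lambda) = 50.6/(14 * 0.695) = 5.2

5.2 deg


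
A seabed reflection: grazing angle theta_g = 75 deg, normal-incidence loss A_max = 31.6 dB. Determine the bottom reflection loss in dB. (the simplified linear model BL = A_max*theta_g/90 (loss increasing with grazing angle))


26.33 dB


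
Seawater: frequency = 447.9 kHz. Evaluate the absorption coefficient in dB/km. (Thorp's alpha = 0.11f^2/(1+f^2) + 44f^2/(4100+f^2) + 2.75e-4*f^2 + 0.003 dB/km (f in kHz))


98.401 dB/km


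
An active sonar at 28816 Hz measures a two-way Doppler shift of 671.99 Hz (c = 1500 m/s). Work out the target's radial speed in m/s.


17.49 m/s


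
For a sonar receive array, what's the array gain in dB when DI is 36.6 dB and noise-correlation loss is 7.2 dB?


AG = DI - L_corr = 36.6 - 7.2 = 29.4

29.4 dB


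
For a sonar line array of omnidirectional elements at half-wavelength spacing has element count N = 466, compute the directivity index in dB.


DI = 10*log10(466) = 26.68

26.68 dB


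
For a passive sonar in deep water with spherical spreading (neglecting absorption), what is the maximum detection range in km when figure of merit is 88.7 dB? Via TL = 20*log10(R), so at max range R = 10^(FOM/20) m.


At max range FOM = TL, so 20*log10(R) = 88.7
R = 10^(88.7/20) = 27227.01 m = 27.23 km

27.23 km


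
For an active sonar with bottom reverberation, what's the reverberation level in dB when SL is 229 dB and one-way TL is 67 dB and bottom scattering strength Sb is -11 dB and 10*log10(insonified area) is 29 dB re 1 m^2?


RL = SL - 2*TL + Sb + 10*log10(A) = 229 - 2*67 + (-11) + 29 = 113

113 dB


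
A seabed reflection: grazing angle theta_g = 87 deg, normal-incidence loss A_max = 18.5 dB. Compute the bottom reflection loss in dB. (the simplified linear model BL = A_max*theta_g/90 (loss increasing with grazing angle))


BL = A_max * theta_g / 90 = 18.5 * 87 / 90 = 17.88

17.88 dB


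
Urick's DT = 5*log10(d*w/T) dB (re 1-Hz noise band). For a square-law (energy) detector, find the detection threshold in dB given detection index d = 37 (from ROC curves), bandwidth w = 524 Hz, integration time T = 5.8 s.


DT = 5*log10(d*w/T) = 5*log10(37 * 524 / 5.8) = 5*log10(3342.76) = 17.62

17.62 dB


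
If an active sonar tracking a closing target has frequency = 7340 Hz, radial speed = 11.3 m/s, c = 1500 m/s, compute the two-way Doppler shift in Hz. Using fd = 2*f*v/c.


fd = 2*f*v/c = 2 * 7340 * 11.3 / 1500 = 110.59

110.59 Hz


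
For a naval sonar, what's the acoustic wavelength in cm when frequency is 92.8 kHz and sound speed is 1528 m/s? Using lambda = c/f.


lambda = c/f = 1528 / 92800 = 0.0165 m = 1.65 cm

1.65 cm


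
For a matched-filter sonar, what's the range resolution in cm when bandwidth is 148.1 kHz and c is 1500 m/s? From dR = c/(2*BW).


dR = c/(2*BW) = 1500 / (2 * 148.1e3) = 0.0051 m = 0.51 cm

0.51 cm


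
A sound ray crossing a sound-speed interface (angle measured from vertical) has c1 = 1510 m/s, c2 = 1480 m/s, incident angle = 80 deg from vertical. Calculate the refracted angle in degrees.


sin(theta2) = (c2/c1)*sin(theta1) = (1480/1510)*sin(80 deg) = 0.96524
theta2 = arcsin(0.96524) = 74.85

74.85 deg


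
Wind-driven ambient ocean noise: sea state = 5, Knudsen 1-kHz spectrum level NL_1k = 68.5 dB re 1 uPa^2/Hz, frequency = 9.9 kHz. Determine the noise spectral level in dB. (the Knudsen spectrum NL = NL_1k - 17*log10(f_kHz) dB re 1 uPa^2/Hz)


NL = NL_1k - 17*log10(f_kHz) = 68.5 - 17*log10(9.9) = 68.5 - (16.93) = 51.57

51.57 dB


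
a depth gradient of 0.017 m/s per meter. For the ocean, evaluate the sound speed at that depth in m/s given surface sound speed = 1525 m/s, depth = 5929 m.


c = 1525 + 0.017 * 5929 = 1625.793

1625.793 m/s


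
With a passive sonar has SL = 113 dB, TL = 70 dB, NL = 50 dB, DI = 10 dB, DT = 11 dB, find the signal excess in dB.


SE = SL - TL - NL + DI - DT = 113 - 70 - 50 + 10 - 11 = -8

-8 dB


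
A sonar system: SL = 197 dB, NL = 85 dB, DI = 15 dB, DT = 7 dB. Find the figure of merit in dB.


FOM = SL - NL + DI - DT = 197 - 85 + 15 - 7 = 120

120 dB


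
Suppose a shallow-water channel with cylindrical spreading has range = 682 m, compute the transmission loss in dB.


TL = 10*log10(682) = 28.34

28.34 dB


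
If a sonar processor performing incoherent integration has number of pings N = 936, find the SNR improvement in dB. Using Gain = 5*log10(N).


14.86 dB


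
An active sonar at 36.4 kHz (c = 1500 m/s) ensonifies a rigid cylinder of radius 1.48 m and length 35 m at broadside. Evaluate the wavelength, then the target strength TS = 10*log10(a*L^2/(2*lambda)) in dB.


Step 1: lambda = c/f = 1500/36400 = 0.04121 m
Step 2: TS = 10*log10(a*L^2/(2*lambda)) = 10*log10(1.48*35^2/(2*0.04121)) = 43.42

43.42 dB


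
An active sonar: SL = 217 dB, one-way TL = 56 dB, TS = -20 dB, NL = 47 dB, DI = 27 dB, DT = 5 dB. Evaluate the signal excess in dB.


SE = SL - 2*TL + TS - NL + DI - DT = 217 - 2*56 + (-20) - 47 + 27 - 5 = 60

60 dB


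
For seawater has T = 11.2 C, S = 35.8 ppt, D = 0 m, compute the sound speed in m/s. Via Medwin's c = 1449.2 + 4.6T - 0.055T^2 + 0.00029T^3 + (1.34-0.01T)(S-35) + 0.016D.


c = 1449.2 + 4.6*11.2 - 0.055*11.2^2 + 0.00029*11.2^3 + (1.34 - 0.01*11.2)*(35.8 - 35) + 0.016*0 = 1495.21

1495.21 m/s


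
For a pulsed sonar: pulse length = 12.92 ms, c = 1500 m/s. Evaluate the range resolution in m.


dR = c*tau/2 = 1500 * 12.92e-3 / 2 = 9.69

9.69 m


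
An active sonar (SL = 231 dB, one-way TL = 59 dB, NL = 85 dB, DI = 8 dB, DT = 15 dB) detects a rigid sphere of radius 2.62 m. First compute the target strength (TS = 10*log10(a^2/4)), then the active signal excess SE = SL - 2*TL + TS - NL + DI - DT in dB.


Step 1: TS = 10*log10(2.62^2/4) = 2.35 dB
Step 2: SE = SL - 2*TL + TS - NL + DI - DT = 231 - 2*59 + (2.35) - 85 + 8 - 15 = 23.35

23.35 dB


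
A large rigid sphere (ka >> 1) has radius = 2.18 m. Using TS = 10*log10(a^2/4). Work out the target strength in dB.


0.75 dB


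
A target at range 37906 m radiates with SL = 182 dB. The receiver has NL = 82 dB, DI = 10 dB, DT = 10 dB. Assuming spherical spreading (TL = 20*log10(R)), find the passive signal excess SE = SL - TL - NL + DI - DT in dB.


Step 1: TL = 20*log10(37906) = 91.57 dB
Step 2: SE = 182 - 91.57 - 82 + 10 - 10 = 8.43

8.43 dB


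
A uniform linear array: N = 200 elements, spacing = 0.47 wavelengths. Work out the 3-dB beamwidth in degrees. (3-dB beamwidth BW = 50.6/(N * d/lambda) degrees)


0.54 deg


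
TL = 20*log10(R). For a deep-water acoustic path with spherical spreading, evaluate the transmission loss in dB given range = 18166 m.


TL = 20*log10(18166) = 85.19

85.19 dB


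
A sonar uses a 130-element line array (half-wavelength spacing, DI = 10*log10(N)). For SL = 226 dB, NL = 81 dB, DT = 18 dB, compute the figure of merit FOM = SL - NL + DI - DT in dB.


148.14 dB


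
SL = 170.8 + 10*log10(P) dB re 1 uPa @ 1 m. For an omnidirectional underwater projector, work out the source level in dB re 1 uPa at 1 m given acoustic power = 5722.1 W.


SL = 170.8 + 10*log10(5722.1) = 170.8 + 37.58 = 208.38

208.38 dB


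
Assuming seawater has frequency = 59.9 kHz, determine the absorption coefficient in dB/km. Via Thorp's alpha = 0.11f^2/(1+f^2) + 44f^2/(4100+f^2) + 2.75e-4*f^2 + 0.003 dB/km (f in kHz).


21.635 dB/km


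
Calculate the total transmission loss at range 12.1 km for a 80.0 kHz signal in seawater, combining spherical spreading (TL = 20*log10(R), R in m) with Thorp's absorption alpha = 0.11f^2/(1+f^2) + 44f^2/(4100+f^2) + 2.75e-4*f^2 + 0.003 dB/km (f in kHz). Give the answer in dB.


428.83 dB


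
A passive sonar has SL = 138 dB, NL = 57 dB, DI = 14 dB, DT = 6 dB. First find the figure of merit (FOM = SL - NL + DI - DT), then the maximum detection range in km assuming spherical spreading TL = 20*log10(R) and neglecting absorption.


Step 1: FOM = SL - NL + DI - DT = 138 - 57 + 14 - 6 = 89 dB
Step 2: at max range FOM = TL = 20*log10(R), so R = 10^(89/20) = 28183.83 m = 28.18 km

28.18 km


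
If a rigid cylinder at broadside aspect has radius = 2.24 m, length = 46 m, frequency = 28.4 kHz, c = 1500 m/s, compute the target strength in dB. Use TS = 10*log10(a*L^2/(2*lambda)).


lambda = 1500/28400 = 0.05282 m
TS = 10*log10(2.24*46^2/(2*0.05282)) = 46.52

46.52 dB


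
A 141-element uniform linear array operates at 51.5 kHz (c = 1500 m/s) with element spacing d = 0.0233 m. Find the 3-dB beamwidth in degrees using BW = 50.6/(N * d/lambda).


Step 1: lambda = 1500/51500 = 0.02913 m
Step 2: d/lambda = 0.0233/0.02913 = 0.7999
Step 3: BW = 50.6/(N * d/lambda) = 50.6/(141 * 0.7999) = 0.45

0.45 deg


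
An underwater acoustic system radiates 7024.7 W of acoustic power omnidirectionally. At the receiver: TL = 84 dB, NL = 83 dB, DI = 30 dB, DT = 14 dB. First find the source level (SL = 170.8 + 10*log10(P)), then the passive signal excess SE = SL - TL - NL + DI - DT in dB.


Step 1: SL = 170.8 + 10*log10(7024.7) = 209.27 dB
Step 2: SE = SL - TL - NL + DI - DT = 209.27 - 84 - 83 + 30 - 14 = 58.27

58.27 dB


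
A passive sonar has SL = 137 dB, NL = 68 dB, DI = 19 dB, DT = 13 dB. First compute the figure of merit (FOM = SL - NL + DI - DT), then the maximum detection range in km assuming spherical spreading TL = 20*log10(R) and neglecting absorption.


Step 1: FOM = SL - NL + DI - DT = 137 - 68 + 19 - 13 = 75 dB
Step 2: at max range FOM = TL = 20*log10(R), so R = 10^(75/20) = 5623.41 m = 5.62 km

5.62 km


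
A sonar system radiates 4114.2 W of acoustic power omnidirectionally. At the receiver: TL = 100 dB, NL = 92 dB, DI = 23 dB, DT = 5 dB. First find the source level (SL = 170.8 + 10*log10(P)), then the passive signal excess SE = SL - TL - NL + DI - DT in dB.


Step 1: SL = 170.8 + 10*log10(4114.2) = 206.94 dB
Step 2: SE = SL - TL - NL + DI - DT = 206.94 - 100 - 92 + 23 - 5 = 32.94

32.94 dB


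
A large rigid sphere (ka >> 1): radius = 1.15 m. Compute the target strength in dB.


TS = 10*log10(1.15^2 / 4) = 10*log10(0.330625) = -4.81

-4.81 dB


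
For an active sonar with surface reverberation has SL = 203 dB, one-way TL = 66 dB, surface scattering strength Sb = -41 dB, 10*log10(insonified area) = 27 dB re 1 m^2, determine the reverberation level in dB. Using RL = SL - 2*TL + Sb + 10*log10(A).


57 dB


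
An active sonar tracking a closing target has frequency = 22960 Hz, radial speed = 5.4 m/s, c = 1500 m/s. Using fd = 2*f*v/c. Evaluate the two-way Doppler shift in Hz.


fd = 2*f*v/c = 2 * 22960 * 5.4 / 1500 = 165.31

165.31 Hz


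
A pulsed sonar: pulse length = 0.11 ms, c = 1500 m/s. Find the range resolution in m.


0.0825 m


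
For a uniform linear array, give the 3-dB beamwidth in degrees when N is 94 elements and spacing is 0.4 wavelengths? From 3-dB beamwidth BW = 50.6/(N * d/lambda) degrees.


BW = 50.6 / (94 * 0.4) = 50.6 / 37.6 = 1.35

1.35 deg


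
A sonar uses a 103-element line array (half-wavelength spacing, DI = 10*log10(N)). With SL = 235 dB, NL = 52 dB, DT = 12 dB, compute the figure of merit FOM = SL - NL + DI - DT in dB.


191.13 dB


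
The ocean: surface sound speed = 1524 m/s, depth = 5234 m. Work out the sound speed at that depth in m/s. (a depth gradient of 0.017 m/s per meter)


c = 1524 + 0.017 * 5234 = 1612.978

1612.978 m/s


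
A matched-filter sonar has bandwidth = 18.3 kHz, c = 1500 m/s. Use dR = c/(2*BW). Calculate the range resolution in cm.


4.1 cm


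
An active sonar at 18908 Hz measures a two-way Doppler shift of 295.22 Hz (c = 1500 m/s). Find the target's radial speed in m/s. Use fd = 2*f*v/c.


11.71 m/s


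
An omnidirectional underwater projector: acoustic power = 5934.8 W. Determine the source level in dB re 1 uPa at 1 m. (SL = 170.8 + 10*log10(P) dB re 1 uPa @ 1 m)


208.53 dB


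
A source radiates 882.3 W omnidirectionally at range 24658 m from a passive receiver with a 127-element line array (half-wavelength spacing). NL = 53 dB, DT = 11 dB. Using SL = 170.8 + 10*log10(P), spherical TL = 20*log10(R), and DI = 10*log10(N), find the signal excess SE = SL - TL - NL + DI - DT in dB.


69.46 dB


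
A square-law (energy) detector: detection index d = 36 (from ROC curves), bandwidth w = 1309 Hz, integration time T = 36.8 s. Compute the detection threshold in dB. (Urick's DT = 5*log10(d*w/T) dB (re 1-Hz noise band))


15.54 dB


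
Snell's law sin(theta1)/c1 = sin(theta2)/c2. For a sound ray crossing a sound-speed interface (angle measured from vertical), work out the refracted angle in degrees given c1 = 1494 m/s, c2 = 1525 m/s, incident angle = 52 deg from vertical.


53.55 deg


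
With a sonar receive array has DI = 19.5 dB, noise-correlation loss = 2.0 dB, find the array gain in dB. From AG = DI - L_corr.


AG = DI - L_corr = 19.5 - 2.0 = 17.5

17.5 dB


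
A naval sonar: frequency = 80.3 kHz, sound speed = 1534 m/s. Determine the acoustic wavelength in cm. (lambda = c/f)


lambda = c/f = 1534 / 80300 = 0.0191 m = 1.91 cm

1.91 cm


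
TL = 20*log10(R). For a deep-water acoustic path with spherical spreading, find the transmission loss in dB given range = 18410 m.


TL = 20*log10(18410) = 85.3

85.3 dB


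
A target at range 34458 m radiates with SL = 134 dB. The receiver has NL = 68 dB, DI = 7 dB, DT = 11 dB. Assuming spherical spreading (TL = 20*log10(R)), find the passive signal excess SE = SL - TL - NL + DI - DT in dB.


-28.75 dB


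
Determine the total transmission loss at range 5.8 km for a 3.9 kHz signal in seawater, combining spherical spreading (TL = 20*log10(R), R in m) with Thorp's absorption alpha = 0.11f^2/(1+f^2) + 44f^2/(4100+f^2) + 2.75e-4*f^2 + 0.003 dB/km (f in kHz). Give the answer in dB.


Step 1 (Thorp): alpha = 0.11*15.21/(1+15.21) + 44*15.21/(4100+15.21) + 2.75e-4*15.21 + 0.003 = 0.273 dB/km
Step 2: TL_spread = 20*log10(5800) = 75.27 dB
Step 3: TL_abs = alpha*R = 0.273 * 5.8 = 1.58 dB
Step 4: TL_total = 75.27 + 1.58 = 76.85

76.85 dB


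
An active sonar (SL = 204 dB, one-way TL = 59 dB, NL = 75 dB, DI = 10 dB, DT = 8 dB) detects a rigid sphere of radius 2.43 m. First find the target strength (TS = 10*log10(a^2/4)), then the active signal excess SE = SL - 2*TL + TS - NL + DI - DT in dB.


Step 1: TS = 10*log10(2.43^2/4) = 1.69 dB
Step 2: SE = SL - 2*TL + TS - NL + DI - DT = 204 - 2*59 + (1.69) - 75 + 10 - 8 = 14.69

14.69 dB


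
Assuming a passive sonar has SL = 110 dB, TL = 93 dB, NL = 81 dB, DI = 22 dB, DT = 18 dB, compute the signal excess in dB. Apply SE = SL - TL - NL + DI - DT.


SE = SL - TL - NL + DI - DT = 110 - 93 - 81 + 22 - 18 = -60

-60 dB


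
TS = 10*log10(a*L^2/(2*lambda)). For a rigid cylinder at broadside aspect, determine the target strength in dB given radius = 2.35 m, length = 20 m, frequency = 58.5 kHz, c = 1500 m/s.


lambda = 1500/58500 = 0.02564 m
TS = 10*log10(2.35*20^2/(2*0.02564)) = 42.63

42.63 dB


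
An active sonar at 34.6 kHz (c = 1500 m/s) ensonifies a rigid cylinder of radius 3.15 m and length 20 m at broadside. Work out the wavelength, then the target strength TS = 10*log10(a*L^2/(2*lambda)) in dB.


Step 1: lambda = c/f = 1500/34600 = 0.04335 m
Step 2: TS = 10*log10(a*L^2/(2*lambda)) = 10*log10(3.15*20^2/(2*0.04335)) = 41.62

41.62 dB


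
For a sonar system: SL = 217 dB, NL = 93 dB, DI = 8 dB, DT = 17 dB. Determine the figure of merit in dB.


115 dB


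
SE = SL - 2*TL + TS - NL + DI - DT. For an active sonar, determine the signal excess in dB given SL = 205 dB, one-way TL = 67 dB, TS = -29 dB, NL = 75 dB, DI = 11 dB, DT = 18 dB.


-40 dB


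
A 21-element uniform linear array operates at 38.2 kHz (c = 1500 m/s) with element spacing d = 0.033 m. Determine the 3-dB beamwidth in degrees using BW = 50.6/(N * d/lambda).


Step 1: lambda = 1500/38200 = 0.03927 m
Step 2: d/lambda = 0.033/0.03927 = 0.8403
Step 3: BW = 50.6/(N * d/lambda) = 50.6/(21 * 0.8403) = 2.87

2.87 deg


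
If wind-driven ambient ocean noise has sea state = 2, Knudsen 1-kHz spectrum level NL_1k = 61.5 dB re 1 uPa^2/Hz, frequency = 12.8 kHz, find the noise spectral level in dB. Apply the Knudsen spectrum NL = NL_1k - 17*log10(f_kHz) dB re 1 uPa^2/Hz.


NL = NL_1k - 17*log10(f_kHz) = 61.5 - 17*log10(12.8) = 61.5 - (18.82) = 42.68

42.68 dB


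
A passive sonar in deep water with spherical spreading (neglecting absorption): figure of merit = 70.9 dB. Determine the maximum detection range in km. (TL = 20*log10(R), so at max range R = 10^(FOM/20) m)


At max range FOM = TL, so 20*log10(R) = 70.9
R = 10^(70.9/20) = 3507.52 m = 3.51 km

3.51 km


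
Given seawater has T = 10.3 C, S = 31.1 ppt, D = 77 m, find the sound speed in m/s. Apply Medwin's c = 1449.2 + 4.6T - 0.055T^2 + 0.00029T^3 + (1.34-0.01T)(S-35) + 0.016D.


c = 1449.2 + 4.6*10.3 - 0.055*10.3^2 + 0.00029*10.3^3 + (1.34 - 0.01*10.3)*(31.1 - 35) + 0.016*77 = 1487.47

1487.47 m/s


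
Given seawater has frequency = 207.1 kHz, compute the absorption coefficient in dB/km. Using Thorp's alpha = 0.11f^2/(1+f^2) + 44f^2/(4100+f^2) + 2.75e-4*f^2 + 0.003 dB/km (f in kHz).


f^2 = 42890.41
alpha = 0.11*42890.41/(1+42890.41) + 44*42890.41/(4100+42890.41) + 2.75e-4*42890.41 + 0.003 = 52.069

52.069 dB/km


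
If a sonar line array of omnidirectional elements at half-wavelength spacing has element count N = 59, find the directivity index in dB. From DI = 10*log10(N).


DI = 10*log10(59) = 17.71

17.71 dB


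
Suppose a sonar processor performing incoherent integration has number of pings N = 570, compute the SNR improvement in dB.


Gain = 5*log10(570) = 13.78

13.78 dB


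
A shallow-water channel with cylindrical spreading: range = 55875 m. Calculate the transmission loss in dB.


47.47 dB


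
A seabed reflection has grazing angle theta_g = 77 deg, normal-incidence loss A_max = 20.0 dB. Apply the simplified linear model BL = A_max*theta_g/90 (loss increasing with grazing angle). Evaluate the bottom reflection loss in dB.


17.11 dB


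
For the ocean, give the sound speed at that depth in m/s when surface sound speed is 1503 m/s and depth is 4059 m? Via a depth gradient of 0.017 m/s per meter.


c = 1503 + 0.017 * 4059 = 1572.003

1572.003 m/s


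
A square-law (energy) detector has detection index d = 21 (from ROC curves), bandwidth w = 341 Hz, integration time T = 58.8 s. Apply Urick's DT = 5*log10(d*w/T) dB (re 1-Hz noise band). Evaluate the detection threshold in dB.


10.43 dB


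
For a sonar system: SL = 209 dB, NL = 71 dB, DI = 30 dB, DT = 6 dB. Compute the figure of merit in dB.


FOM = SL - NL + DI - DT = 209 - 71 + 30 - 6 = 162

162 dB


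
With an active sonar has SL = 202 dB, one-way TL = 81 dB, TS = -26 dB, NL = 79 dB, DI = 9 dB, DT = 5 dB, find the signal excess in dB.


SE = SL - 2*TL + TS - NL + DI - DT = 202 - 2*81 + (-26) - 79 + 9 - 5 = -61

-61 dB


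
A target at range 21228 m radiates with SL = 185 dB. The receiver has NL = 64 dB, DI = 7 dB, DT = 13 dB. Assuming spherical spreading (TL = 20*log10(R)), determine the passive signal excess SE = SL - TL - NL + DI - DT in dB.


28.46 dB


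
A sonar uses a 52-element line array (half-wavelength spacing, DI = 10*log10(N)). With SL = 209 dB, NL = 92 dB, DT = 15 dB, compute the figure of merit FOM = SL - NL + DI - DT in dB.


Step 1: DI = 10*log10(52) = 17.16 dB
Step 2: FOM = SL - NL + DI - DT = 209 - 92 + 17.16 - 15 = 119.16

119.16 dB


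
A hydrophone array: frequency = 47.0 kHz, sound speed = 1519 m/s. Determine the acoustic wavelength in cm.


3.23 cm


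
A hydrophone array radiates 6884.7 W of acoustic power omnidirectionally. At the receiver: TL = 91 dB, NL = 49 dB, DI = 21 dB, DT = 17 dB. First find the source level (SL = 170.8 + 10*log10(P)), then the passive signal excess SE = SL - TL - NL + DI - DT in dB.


Step 1: SL = 170.8 + 10*log10(6884.7) = 209.18 dB
Step 2: SE = SL - TL - NL + DI - DT = 209.18 - 91 - 49 + 21 - 17 = 73.18

73.18 dB


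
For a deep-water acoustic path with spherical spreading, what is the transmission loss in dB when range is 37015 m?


TL = 20*log10(37015) = 91.37

91.37 dB


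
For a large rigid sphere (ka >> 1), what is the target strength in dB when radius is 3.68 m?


TS = 10*log10(3.68^2 / 4) = 10*log10(3.3856) = 5.3

5.3 dB


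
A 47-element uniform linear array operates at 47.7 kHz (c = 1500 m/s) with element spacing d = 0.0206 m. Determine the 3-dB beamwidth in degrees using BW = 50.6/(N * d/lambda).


Step 1: lambda = 1500/47700 = 0.03145 m
Step 2: d/lambda = 0.0206/0.03145 = 0.655
Step 3: BW = 50.6/(N * d/lambda) = 50.6/(47 * 0.655) = 1.64

1.64 deg


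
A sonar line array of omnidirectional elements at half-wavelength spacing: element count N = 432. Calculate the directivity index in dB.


DI = 10*log10(432) = 26.35

26.35 dB


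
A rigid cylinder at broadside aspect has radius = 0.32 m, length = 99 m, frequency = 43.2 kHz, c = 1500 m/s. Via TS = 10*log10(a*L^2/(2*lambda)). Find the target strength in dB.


lambda = 1500/43200 = 0.03472 m
TS = 10*log10(0.32*99^2/(2*0.03472)) = 46.55

46.55 dB


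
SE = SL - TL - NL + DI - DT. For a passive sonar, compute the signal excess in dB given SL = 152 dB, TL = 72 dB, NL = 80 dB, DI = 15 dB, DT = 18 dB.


SE = SL - TL - NL + DI - DT = 152 - 72 - 80 + 15 - 18 = -3

-3 dB


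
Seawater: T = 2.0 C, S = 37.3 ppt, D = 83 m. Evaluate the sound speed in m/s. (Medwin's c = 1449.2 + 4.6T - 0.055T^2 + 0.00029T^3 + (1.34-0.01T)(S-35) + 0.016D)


c = 1449.2 + 4.6*2.0 - 0.055*2.0^2 + 0.00029*2.0^3 + (1.34 - 0.01*2.0)*(37.3 - 35) + 0.016*83 = 1462.55

1462.55 m/s


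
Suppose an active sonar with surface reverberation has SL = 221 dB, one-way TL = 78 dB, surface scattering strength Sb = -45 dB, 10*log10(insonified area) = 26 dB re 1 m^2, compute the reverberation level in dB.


RL = SL - 2*TL + Sb + 10*log10(A) = 221 - 2*78 + (-45) + 26 = 46

46 dB


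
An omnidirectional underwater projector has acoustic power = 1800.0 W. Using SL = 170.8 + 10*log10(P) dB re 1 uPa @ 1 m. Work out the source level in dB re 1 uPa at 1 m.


203.35 dB


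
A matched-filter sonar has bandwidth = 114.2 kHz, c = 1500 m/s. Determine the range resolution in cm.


dR = c/(2*BW) = 1500 / (2 * 114.2e3) = 0.0066 m = 0.66 cm

0.66 cm


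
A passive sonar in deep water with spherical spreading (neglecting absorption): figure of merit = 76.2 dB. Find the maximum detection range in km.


At max range FOM = TL, so 20*log10(R) = 76.2
R = 10^(76.2/20) = 6456.54 m = 6.46 km

6.46 km


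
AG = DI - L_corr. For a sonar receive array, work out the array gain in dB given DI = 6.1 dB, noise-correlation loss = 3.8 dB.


2.3 dB


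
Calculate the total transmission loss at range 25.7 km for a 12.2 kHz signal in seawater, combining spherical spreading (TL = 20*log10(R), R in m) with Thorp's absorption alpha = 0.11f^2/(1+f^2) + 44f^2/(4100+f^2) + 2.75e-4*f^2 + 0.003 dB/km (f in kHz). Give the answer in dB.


131.75 dB


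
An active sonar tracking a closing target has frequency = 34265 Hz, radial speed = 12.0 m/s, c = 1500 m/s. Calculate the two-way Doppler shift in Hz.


fd = 2*f*v/c = 2 * 34265 * 12.0 / 1500 = 548.24

548.24 Hz


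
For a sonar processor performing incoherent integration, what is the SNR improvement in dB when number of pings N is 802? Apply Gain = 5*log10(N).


Gain = 5*log10(802) = 14.52

14.52 dB


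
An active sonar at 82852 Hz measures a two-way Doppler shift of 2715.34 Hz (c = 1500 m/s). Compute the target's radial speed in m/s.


From fd = 2*f*v/c, v = c*fd/(2*f) = 1500 * 2715.34 / (2*82852) = 24.58

24.58 m/s


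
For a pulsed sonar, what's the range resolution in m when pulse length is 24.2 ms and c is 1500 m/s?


dR = c*tau/2 = 1500 * 24.2e-3 / 2 = 18.15

18.15 m


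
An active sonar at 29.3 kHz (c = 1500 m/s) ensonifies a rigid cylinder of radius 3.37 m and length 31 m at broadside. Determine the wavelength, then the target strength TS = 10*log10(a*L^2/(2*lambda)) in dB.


Step 1: lambda = c/f = 1500/29300 = 0.05119 m
Step 2: TS = 10*log10(a*L^2/(2*lambda)) = 10*log10(3.37*31^2/(2*0.05119)) = 45.0

45.0 dB


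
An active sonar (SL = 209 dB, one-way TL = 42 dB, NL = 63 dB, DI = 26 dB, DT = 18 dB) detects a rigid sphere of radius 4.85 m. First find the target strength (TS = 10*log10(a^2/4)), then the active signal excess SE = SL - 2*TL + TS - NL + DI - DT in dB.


Step 1: TS = 10*log10(4.85^2/4) = 7.69 dB
Step 2: SE = SL - 2*TL + TS - NL + DI - DT = 209 - 2*42 + (7.69) - 63 + 26 - 18 = 77.69

77.69 dB


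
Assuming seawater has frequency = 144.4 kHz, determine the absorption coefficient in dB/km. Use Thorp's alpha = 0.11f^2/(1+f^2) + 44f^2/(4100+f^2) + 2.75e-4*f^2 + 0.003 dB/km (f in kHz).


f^2 = 20851.36
alpha = 0.11*20851.36/(1+20851.36) + 44*20851.36/(4100+20851.36) + 2.75e-4*20851.36 + 0.003 = 42.617

42.617 dB/km


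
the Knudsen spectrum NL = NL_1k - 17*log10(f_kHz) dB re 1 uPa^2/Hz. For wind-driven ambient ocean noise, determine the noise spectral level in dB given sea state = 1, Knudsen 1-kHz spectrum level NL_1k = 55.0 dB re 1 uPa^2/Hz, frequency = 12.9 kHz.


NL = NL_1k - 17*log10(f_kHz) = 55.0 - 17*log10(12.9) = 55.0 - (18.88) = 36.12

36.12 dB


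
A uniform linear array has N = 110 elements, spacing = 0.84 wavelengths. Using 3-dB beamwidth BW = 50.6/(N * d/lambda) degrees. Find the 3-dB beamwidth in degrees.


BW = 50.6 / (110 * 0.84) = 50.6 / 92.4 = 0.55

0.55 deg


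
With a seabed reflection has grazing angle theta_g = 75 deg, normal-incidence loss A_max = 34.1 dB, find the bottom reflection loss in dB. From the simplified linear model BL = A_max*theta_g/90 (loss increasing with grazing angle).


BL = A_max * theta_g / 90 = 34.1 * 75 / 90 = 28.42

28.42 dB


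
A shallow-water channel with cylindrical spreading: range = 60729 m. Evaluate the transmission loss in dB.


47.83 dB


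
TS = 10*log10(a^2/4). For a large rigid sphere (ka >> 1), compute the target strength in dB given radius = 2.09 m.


TS = 10*log10(2.09^2 / 4) = 10*log10(1.092025) = 0.38

0.38 dB


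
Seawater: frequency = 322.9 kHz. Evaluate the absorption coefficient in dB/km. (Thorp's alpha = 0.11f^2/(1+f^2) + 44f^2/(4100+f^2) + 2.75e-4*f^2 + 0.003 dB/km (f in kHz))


71.121 dB/km


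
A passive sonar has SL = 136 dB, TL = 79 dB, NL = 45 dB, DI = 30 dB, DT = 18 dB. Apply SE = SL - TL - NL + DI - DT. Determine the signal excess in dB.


SE = SL - TL - NL + DI - DT = 136 - 79 - 45 + 30 - 18 = 24

24 dB


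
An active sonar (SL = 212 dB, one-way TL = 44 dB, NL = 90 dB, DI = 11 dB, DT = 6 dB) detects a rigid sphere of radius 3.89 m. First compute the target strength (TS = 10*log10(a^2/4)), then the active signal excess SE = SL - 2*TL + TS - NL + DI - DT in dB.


Step 1: TS = 10*log10(3.89^2/4) = 5.78 dB
Step 2: SE = SL - 2*TL + TS - NL + DI - DT = 212 - 2*44 + (5.78) - 90 + 11 - 6 = 44.78

44.78 dB


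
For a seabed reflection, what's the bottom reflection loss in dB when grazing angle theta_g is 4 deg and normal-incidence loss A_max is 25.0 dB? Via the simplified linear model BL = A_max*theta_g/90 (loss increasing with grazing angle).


BL = A_max * theta_g / 90 = 25.0 * 4 / 90 = 1.11

1.11 dB


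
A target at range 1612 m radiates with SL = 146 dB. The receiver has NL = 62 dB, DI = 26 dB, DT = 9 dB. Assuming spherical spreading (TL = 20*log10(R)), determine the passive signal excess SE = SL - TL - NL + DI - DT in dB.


Step 1: TL = 20*log10(1612) = 64.15 dB
Step 2: SE = 146 - 64.15 - 62 + 26 - 9 = 36.85

36.85 dB


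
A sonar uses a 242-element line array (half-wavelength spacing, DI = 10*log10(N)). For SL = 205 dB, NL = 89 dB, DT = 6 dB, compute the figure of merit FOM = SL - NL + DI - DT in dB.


Step 1: DI = 10*log10(242) = 23.84 dB
Step 2: FOM = SL - NL + DI - DT = 205 - 89 + 23.84 - 6 = 133.84

133.84 dB


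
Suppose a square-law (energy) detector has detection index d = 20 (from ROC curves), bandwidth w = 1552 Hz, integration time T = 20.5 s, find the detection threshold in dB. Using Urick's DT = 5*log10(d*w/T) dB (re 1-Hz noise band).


DT = 5*log10(d*w/T) = 5*log10(20 * 1552 / 20.5) = 5*log10(1514.15) = 15.9

15.9 dB


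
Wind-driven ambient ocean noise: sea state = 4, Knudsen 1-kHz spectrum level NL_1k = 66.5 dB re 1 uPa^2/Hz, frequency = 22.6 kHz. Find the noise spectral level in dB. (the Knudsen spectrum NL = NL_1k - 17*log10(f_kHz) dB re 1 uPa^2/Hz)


NL = NL_1k - 17*log10(f_kHz) = 66.5 - 17*log10(22.6) = 66.5 - (23.02) = 43.48

43.48 dB


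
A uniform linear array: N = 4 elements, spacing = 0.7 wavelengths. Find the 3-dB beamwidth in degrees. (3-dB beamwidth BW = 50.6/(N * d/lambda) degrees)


BW = 50.6 / (4 * 0.7) = 50.6 / 2.8 = 18.07

18.07 deg


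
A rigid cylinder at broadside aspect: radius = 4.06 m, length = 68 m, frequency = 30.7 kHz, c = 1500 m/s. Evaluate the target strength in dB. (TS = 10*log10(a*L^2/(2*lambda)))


52.84 dB


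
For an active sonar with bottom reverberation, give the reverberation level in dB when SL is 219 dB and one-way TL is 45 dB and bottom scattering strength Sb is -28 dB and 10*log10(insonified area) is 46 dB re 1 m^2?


RL = SL - 2*TL + Sb + 10*log10(A) = 219 - 2*45 + (-28) + 46 = 147

147 dB


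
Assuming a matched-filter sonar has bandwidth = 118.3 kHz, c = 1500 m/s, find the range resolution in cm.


dR = c/(2*BW) = 1500 / (2 * 118.3e3) = 0.0063 m = 0.63 cm

0.63 cm


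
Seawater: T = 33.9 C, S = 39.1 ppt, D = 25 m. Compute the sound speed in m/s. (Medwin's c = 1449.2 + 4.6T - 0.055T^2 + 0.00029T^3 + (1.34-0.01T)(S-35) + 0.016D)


1557.74 m/s


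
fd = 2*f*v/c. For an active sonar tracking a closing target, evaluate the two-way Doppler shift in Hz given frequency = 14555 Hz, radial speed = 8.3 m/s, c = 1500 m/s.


161.08 Hz


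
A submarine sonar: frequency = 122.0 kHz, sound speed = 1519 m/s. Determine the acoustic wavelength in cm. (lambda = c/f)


lambda = c/f = 1519 / 122000 = 0.0125 m = 1.25 cm

1.25 cm


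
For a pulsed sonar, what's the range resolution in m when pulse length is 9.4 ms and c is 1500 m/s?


dR = c*tau/2 = 1500 * 9.4e-3 / 2 = 7.05

7.05 m


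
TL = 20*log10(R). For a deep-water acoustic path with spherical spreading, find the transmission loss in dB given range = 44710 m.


TL = 20*log10(44710) = 93.01

93.01 dB


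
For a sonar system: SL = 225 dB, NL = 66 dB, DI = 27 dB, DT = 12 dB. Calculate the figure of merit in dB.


FOM = SL - NL + DI - DT = 225 - 66 + 27 - 12 = 174

174 dB


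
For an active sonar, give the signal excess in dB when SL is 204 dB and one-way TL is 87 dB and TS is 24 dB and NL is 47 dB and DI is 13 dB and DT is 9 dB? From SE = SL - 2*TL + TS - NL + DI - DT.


SE = SL - 2*TL + TS - NL + DI - DT = 204 - 2*87 + (24) - 47 + 13 - 9 = 11

11 dB


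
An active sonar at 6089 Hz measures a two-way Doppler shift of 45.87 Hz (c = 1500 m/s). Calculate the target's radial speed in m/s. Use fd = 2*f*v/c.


From fd = 2*f*v/c, v = c*fd/(2*f) = 1500 * 45.87 / (2*6089) = 5.65

5.65 m/s


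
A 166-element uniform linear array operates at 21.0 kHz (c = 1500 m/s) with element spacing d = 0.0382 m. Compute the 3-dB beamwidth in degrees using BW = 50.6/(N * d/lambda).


Step 1: lambda = 1500/21000 = 0.07143 m
Step 2: d/lambda = 0.0382/0.07143 = 0.5348
Step 3: BW = 50.6/(N * d/lambda) = 50.6/(166 * 0.5348) = 0.57

0.57 deg


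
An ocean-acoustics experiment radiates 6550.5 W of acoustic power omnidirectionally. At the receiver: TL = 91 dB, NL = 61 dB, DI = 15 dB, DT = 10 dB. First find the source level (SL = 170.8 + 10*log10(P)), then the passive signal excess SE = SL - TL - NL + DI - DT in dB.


Step 1: SL = 170.8 + 10*log10(6550.5) = 208.96 dB
Step 2: SE = SL - TL - NL + DI - DT = 208.96 - 91 - 61 + 15 - 10 = 61.96

61.96 dB


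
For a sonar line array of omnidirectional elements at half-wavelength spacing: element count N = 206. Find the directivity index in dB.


DI = 10*log10(206) = 23.14

23.14 dB


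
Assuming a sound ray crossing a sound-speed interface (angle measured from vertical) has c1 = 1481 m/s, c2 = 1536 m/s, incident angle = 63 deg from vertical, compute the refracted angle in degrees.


sin(theta2) = (c2/c1)*sin(theta1) = (1536/1481)*sin(63 deg) = 0.9241
theta2 = arcsin(0.9241) = 67.53

67.53 deg


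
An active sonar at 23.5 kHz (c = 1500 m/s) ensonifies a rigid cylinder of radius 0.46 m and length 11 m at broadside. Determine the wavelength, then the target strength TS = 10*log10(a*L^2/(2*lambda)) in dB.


Step 1: lambda = c/f = 1500/23500 = 0.06383 m
Step 2: TS = 10*log10(a*L^2/(2*lambda)) = 10*log10(0.46*11^2/(2*0.06383)) = 26.39

26.39 dB


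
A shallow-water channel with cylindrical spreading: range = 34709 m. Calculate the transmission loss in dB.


TL = 10*log10(34709) = 45.4

45.4 dB


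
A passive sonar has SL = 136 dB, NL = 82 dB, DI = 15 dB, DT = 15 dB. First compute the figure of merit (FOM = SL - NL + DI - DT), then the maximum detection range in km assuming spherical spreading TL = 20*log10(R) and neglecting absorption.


Step 1: FOM = SL - NL + DI - DT = 136 - 82 + 15 - 15 = 54 dB
Step 2: at max range FOM = TL = 20*log10(R), so R = 10^(54/20) = 501.19 m = 0.5 km

0.5 km


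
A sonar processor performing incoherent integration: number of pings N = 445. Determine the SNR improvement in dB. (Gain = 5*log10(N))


13.24 dB


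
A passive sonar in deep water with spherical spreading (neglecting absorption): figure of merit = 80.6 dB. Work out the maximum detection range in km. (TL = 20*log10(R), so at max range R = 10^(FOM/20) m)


At max range FOM = TL, so 20*log10(R) = 80.6
R = 10^(80.6/20) = 10715.19 m = 10.72 km

10.72 km


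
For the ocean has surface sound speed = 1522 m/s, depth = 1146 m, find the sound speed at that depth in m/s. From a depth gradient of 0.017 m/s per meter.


c = 1522 + 0.017 * 1146 = 1541.482

1541.482 m/s


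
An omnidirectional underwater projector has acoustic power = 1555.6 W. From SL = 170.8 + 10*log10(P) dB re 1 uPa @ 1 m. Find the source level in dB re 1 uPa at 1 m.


SL = 170.8 + 10*log10(1555.6) = 170.8 + 31.92 = 202.72

202.72 dB


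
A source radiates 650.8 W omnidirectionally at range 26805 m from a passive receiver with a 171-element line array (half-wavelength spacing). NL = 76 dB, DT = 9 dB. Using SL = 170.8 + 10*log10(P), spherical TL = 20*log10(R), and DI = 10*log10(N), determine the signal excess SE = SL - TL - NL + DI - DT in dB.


Step 1: SL = 170.8 + 10*log10(650.8) = 198.93 dB
Step 2: TL = 20*log10(26805) = 88.56 dB
Step 3: DI = 10*log10(171) = 22.33 dB
Step 4: SE = SL - TL - NL + DI - DT = 198.93 - 88.56 - 76 + 22.33 - 9 = 47.7

47.7 dB


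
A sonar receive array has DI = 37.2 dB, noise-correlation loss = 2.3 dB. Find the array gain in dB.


34.9 dB


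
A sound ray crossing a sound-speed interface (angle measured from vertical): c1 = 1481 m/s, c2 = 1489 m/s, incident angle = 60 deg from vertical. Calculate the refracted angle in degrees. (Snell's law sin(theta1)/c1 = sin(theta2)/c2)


60.54 deg


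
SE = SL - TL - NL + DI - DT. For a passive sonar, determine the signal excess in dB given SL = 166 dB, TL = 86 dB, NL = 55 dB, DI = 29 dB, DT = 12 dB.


SE = SL - TL - NL + DI - DT = 166 - 86 - 55 + 29 - 12 = 42

42 dB


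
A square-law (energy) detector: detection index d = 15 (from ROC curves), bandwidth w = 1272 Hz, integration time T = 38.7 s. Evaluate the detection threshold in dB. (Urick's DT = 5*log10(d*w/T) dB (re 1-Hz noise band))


13.46 dB


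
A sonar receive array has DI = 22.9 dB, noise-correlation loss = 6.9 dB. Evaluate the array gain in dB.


AG = DI - L_corr = 22.9 - 6.9 = 16.0

16.0 dB


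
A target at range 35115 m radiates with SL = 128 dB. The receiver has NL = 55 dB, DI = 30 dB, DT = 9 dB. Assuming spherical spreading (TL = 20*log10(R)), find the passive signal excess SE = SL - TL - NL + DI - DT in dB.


Step 1: TL = 20*log10(35115) = 90.91 dB
Step 2: SE = 128 - 90.91 - 55 + 30 - 9 = 3.09

3.09 dB


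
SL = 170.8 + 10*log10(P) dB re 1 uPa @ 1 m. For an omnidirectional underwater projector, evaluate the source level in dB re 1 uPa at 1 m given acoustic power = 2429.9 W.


SL = 170.8 + 10*log10(2429.9) = 170.8 + 33.86 = 204.66

204.66 dB


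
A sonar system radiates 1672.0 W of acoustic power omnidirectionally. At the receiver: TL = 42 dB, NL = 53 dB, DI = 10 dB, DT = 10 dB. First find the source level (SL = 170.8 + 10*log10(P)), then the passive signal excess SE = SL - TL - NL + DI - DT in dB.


Step 1: SL = 170.8 + 10*log10(1672.0) = 203.03 dB
Step 2: SE = SL - TL - NL + DI - DT = 203.03 - 42 - 53 + 10 - 10 = 108.03

108.03 dB


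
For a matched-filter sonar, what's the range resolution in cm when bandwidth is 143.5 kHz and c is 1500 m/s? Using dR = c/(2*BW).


dR = c/(2*BW) = 1500 / (2 * 143.5e3) = 0.0052 m = 0.52 cm

0.52 cm


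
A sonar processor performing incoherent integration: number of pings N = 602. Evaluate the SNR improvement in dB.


13.9 dB


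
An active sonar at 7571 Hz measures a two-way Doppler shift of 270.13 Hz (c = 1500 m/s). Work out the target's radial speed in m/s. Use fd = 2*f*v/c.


From fd = 2*f*v/c, v = c*fd/(2*f) = 1500 * 270.13 / (2*7571) = 26.76

26.76 m/s


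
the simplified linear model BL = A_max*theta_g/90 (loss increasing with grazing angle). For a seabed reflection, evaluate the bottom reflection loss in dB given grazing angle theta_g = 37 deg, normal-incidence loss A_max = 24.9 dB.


10.24 dB
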